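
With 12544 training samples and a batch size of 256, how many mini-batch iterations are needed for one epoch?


Iterations per epoch = dataset_size / batch_size
= 12544 / 256
= 49

49


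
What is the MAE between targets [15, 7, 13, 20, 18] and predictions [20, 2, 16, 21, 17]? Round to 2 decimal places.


Absolute errors: [5, 5, 3, 1, 1]
Sum of absolute errors = 15
MAE = 15 / 5 = 3.00

3.00


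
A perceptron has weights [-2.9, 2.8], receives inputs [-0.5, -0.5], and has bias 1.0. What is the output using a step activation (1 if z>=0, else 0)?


z = w . x + b
= -2.9*-0.5 + 2.8*-0.5 + 1.0
= 1.45 + -1.4 + 1.0
= 0.05 + 1.0
= 1.05
Since z = 1.05 >= 0, output = 1

1


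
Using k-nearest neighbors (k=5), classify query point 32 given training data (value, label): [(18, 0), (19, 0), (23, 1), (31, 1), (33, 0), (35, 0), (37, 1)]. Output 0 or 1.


Distances from query 32:
Point 33 (class 0): distance = 1
Point 31 (class 1): distance = 1
Point 35 (class 0): distance = 3
Point 37 (class 1): distance = 5
Point 23 (class 1): distance = 9
K=5 nearest neighbors: classes = [0, 1, 0, 1, 1]
Votes for class 1: 3 / 5
Majority vote => class 1

1


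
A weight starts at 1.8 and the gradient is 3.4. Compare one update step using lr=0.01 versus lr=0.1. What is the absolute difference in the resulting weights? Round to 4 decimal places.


With lr=0.01: w_new = 1.8 - 0.01 * 3.4 = 1.766
With lr=0.1: w_new = 1.8 - 0.1 * 3.4 = 1.46
Absolute difference = |1.766 - 1.46|
= 0.3060

0.3060


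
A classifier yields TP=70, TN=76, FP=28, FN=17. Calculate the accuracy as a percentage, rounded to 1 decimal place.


Accuracy = (TP + TN) / (TP + TN + FP + FN) * 100
= (70 + 76) / (70 + 76 + 28 + 17)
= 146 / 191
= 0.7644
= 76.4%

76.4


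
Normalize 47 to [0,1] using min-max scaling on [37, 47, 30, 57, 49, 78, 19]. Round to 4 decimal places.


Min = 19, Max = 78
Range = 78 - 19 = 59
Scaled = (x - min) / (max - min)
= (47 - 19) / 59
= 28 / 59
= 0.4746

0.4746


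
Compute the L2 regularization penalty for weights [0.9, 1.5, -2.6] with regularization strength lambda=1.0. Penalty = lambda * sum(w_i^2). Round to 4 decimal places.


Squaring each weight:
0.9^2 = 0.81
1.5^2 = 2.25
(-2.6)^2 = 6.76
Sum of squares = 9.82
Penalty = 1.0 * 9.82 = 9.8200

9.8200


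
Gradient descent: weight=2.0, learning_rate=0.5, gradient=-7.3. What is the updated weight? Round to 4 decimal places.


w_new = w_old - lr * gradient
= 2.0 - 0.5 * -7.3
= 2.0 - (-3.65)
= 5.6500

5.6500


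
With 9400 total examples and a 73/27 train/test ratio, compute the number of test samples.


Train samples = 9400 * 73% = 6862
Test samples = 9400 - 6862
= 2538

2538


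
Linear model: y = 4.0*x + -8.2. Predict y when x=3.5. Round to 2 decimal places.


y = 4.0 * 3.5 + (-8.2)
= 14.0 + (-8.2)
= 5.80

5.80


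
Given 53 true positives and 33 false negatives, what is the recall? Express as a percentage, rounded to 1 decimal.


Recall = TP / (TP + FN) * 100
= 53 / (53 + 33)
= 53 / 86
= 0.6163
= 61.6%

61.6


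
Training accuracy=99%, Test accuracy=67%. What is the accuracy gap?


Gap = train_accuracy - test_accuracy
= 99 - 67
= 32%
This large gap strongly indicates overfitting.

32


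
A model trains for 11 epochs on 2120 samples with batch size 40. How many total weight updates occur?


Iterations per epoch = 2120 / 40 = 53
Total updates = iterations_per_epoch * epochs
= 53 * 11
= 583

583


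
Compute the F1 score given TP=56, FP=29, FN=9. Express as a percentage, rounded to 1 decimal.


Precision = TP / (TP + FP) = 56 / 85 = 0.6588
Recall = TP / (TP + FN) = 56 / 65 = 0.8615
F1 = 2 * P * R / (P + R)
= 2 * 0.6588 * 0.8615 / (0.6588 + 0.8615)
= 1.1352 / 1.5204
= 0.7467
As percentage: 74.7%

74.7


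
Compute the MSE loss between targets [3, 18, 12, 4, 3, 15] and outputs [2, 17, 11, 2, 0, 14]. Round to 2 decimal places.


Differences: [1, 1, 1, 2, 3, 1]
Squared errors: [1, 1, 1, 4, 9, 1]
Sum of squared errors = 17
MSE = 17 / 6 = 2.83

2.83


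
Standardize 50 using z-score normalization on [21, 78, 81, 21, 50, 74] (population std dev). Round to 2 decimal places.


Mean = (21 + 78 + 81 + 21 + 50 + 74) / 6 = 54.1667
Variance = sum((x_i - mean)^2) / n = 649.8056
Std = sqrt(649.8056) = 25.4913
Z = (x - mean) / std
= (50 - 54.1667) / 25.4913
= -4.1667 / 25.4913
= -0.16

-0.16


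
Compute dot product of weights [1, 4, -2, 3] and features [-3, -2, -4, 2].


Element-wise products:
1 * -3 = -3
4 * -2 = -8
-2 * -4 = 8
3 * 2 = 6
Sum = -3 + -8 + 8 + 6
= 3

3


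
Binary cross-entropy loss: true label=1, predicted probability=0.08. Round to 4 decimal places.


For y=1: Loss = -log(p)
= -log(0.08)
= -(-2.5257)
= 2.5257

2.5257


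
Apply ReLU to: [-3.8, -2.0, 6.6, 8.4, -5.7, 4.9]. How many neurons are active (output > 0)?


ReLU(x) = max(0, x) for each element:
ReLU(-3.8) = 0
ReLU(-2.0) = 0
ReLU(6.6) = 6.6
ReLU(8.4) = 8.4
ReLU(-5.7) = 0
ReLU(4.9) = 4.9
Active neurons (>0): 3

3


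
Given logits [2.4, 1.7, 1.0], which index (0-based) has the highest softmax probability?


Softmax is a monotonic transformation, so it preserves the argmax.
We need to find the index of the maximum logit.
Index 0: 2.4
Index 1: 1.7
Index 2: 1.0
Maximum logit = 2.4 at index 0

0


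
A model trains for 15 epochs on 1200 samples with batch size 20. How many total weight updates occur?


Iterations per epoch = 1200 / 20 = 60
Total updates = iterations_per_epoch * epochs
= 60 * 15
= 900

900


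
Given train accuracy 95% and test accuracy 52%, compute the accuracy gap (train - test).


Gap = train_accuracy - test_accuracy
= 95 - 52
= 43%
This large gap strongly indicates overfitting.

43


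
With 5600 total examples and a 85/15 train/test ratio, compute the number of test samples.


Train samples = 5600 * 85% = 4760
Test samples = 5600 - 4760
= 840

840


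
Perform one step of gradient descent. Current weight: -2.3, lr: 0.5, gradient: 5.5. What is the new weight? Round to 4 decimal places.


w_new = w_old - lr * gradient
= -2.3 - 0.5 * 5.5
= -2.3 - (2.75)
= -5.0500

-5.0500


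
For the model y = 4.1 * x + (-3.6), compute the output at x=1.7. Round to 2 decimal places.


y = 4.1 * 1.7 + (-3.6)
= 6.97 + (-3.6)
= 3.37

3.37


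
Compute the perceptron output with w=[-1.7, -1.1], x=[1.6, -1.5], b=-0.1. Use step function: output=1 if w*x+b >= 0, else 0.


z = w . x + b
= -1.7*1.6 + -1.1*-1.5 + -0.1
= -2.72 + 1.65 + -0.1
= -1.07 + -0.1
= -1.17
Since z = -1.17 < 0, output = 0

0


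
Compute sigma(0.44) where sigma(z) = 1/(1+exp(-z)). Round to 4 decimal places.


sigmoid(z) = 1 / (1 + exp(-z))
exp(-(0.44)) = exp(-0.44) = 0.644
1 + 0.644 = 1.644
1 / 1.644 = 0.6083

0.6083


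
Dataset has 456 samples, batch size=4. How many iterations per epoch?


Iterations per epoch = dataset_size / batch_size
= 456 / 4
= 114

114


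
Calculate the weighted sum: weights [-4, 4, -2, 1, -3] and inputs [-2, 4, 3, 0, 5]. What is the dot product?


Element-wise products:
-4 * -2 = 8
4 * 4 = 16
-2 * 3 = -6
1 * 0 = 0
-3 * 5 = -15
Sum = 8 + 16 + -6 + 0 + -15
= 3

3


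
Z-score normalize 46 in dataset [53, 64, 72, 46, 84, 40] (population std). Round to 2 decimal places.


Mean = (53 + 64 + 72 + 46 + 84 + 40) / 6 = 59.8333
Variance = sum((x_i - mean)^2) / n = 230.1389
Std = sqrt(230.1389) = 15.1703
Z = (x - mean) / std
= (46 - 59.8333) / 15.1703
= -13.8333 / 15.1703
= -0.91

-0.91


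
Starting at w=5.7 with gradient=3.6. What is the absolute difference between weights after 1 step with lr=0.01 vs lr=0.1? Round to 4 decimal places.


With lr=0.01: w_new = 5.7 - 0.01 * 3.6 = 5.664
With lr=0.1: w_new = 5.7 - 0.1 * 3.6 = 5.34
Absolute difference = |5.664 - 5.34|
= 0.3240

0.3240


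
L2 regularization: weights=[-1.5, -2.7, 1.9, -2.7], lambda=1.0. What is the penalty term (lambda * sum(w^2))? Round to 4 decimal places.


Squaring each weight:
(-1.5)^2 = 2.25
(-2.7)^2 = 7.29
1.9^2 = 3.61
(-2.7)^2 = 7.29
Sum of squares = 20.44
Penalty = 1.0 * 20.44 = 20.4400

20.4400


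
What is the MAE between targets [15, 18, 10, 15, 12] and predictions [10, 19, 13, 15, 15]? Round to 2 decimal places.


Absolute errors: [5, 1, 3, 0, 3]
Sum of absolute errors = 12
MAE = 12 / 5 = 2.40

2.40


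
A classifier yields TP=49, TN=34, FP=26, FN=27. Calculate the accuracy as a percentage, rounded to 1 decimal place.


Accuracy = (TP + TN) / (TP + TN + FP + FN) * 100
= (49 + 34) / (49 + 34 + 26 + 27)
= 83 / 136
= 0.6103
= 61.0%

61.0


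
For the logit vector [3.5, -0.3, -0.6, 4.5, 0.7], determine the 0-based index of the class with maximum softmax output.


Softmax is a monotonic transformation, so it preserves the argmax.
We need to find the index of the maximum logit.
Index 0: 3.5
Index 1: -0.3
Index 2: -0.6
Index 3: 4.5
Index 4: 0.7
Maximum logit = 4.5 at index 3

3


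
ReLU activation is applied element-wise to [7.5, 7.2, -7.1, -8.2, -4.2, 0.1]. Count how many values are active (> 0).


ReLU(x) = max(0, x) for each element:
ReLU(7.5) = 7.5
ReLU(7.2) = 7.2
ReLU(-7.1) = 0
ReLU(-8.2) = 0
ReLU(-4.2) = 0
ReLU(0.1) = 0.1
Active neurons (>0): 3

3


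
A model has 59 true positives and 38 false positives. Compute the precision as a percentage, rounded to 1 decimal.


Precision = TP / (TP + FP) * 100
= 59 / (59 + 38)
= 59 / 97
= 0.6082
= 60.8%

60.8


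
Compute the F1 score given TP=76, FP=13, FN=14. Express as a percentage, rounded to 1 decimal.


Precision = TP / (TP + FP) = 76 / 89 = 0.8539
Recall = TP / (TP + FN) = 76 / 90 = 0.8444
F1 = 2 * P * R / (P + R)
= 2 * 0.8539 * 0.8444 / (0.8539 + 0.8444)
= 1.4422 / 1.6984
= 0.8492
As percentage: 84.9%

84.9


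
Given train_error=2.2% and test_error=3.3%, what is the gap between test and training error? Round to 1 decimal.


Generalization gap = test_error - train_error
= 3.3 - 2.2
= 1.1%
A small gap suggests good generalization.

1.1


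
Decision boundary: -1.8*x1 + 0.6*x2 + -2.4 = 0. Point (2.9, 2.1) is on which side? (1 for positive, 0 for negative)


Compute -1.8 * 2.9 + 0.6 * 2.1 + -2.4
= -5.22 + 1.26 + -2.4
= -6.36
Since -6.36 < 0, the point is on the negative side.

0


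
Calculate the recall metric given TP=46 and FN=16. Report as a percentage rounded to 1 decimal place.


Recall = TP / (TP + FN) * 100
= 46 / (46 + 16)
= 46 / 62
= 0.7419
= 74.2%

74.2


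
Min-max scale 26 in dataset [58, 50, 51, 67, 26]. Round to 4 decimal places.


Min = 26, Max = 67
Range = 67 - 26 = 41
Scaled = (x - min) / (max - min)
= (26 - 26) / 41
= 0 / 41
= 0.0000

0.0000


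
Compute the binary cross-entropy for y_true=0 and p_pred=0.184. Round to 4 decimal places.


For y=0: Loss = -log(1-p)
= -log(1 - 0.184)
= -log(0.816)
= -(-0.2033)
= 0.2033

0.2033


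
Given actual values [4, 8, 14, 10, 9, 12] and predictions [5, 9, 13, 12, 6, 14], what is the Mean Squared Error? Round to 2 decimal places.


Differences: [-1, -1, 1, -2, 3, -2]
Squared errors: [1, 1, 1, 4, 9, 4]
Sum of squared errors = 20
MSE = 20 / 6 = 3.33

3.33


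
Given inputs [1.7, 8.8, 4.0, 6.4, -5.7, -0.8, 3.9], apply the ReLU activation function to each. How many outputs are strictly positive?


ReLU(x) = max(0, x) for each element:
ReLU(1.7) = 1.7
ReLU(8.8) = 8.8
ReLU(4.0) = 4.0
ReLU(6.4) = 6.4
ReLU(-5.7) = 0
ReLU(-0.8) = 0
ReLU(3.9) = 3.9
Active neurons (>0): 5

5


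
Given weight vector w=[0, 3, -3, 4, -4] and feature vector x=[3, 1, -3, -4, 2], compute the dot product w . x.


Element-wise products:
0 * 3 = 0
3 * 1 = 3
-3 * -3 = 9
4 * -4 = -16
-4 * 2 = -8
Sum = 0 + 3 + 9 + -16 + -8
= -12

-12


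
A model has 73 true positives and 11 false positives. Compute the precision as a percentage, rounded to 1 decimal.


Precision = TP / (TP + FP) * 100
= 73 / (73 + 11)
= 73 / 84
= 0.869
= 86.9%

86.9


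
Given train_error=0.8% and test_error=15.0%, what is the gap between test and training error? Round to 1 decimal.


Generalization gap = test_error - train_error
= 15.0 - 0.8
= 14.2%
A large gap suggests overfitting.

14.2


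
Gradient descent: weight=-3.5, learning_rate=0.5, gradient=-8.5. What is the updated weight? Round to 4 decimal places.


w_new = w_old - lr * gradient
= -3.5 - 0.5 * -8.5
= -3.5 - (-4.25)
= 0.7500

0.7500


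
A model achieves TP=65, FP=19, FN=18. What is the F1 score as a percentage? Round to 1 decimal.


Precision = TP / (TP + FP) = 65 / 84 = 0.7738
Recall = TP / (TP + FN) = 65 / 83 = 0.7831
F1 = 2 * P * R / (P + R)
= 2 * 0.7738 * 0.7831 / (0.7738 + 0.7831)
= 1.212 / 1.5569
= 0.7784
As percentage: 77.8%

77.8


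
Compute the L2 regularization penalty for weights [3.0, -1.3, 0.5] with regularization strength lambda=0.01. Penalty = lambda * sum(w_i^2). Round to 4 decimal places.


Squaring each weight:
3.0^2 = 9.0
(-1.3)^2 = 1.69
0.5^2 = 0.25
Sum of squares = 10.94
Penalty = 0.01 * 10.94 = 0.1094

0.1094


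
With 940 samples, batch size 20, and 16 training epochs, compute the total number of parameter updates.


Iterations per epoch = 940 / 20 = 47
Total updates = iterations_per_epoch * epochs
= 47 * 16
= 752

752


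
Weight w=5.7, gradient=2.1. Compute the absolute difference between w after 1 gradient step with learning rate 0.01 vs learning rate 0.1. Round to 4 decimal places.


With lr=0.01: w_new = 5.7 - 0.01 * 2.1 = 5.679
With lr=0.1: w_new = 5.7 - 0.1 * 2.1 = 5.49
Absolute difference = |5.679 - 5.49|
= 0.1890

0.1890


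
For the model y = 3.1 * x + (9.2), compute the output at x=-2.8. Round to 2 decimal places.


y = 3.1 * -2.8 + (9.2)
= -8.68 + (9.2)
= 0.52

0.52


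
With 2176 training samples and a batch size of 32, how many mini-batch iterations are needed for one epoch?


Iterations per epoch = dataset_size / batch_size
= 2176 / 32
= 68

68


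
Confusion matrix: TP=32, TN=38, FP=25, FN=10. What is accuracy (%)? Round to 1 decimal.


Accuracy = (TP + TN) / (TP + TN + FP + FN) * 100
= (32 + 38) / (32 + 38 + 25 + 10)
= 70 / 105
= 0.6667
= 66.7%

66.7


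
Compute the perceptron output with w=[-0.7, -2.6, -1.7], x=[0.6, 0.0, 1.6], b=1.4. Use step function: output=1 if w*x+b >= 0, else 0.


z = w . x + b
= -0.7*0.6 + -2.6*0.0 + -1.7*1.6 + 1.4
= -0.42 + -0.0 + -2.72 + 1.4
= -3.14 + 1.4
= -1.74
Since z = -1.74 < 0, output = 0

0


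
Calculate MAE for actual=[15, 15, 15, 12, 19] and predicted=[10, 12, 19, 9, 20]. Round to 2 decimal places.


Absolute errors: [5, 3, 4, 3, 1]
Sum of absolute errors = 16
MAE = 16 / 5 = 3.20

3.20


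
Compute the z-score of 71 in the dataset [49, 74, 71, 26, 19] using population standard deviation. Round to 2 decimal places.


Mean = (49 + 74 + 71 + 26 + 19) / 5 = 47.8
Variance = sum((x_i - mean)^2) / n = 506.16
Std = sqrt(506.16) = 22.498
Z = (x - mean) / std
= (71 - 47.8) / 22.498
= 23.2 / 22.498
= 1.03

1.03


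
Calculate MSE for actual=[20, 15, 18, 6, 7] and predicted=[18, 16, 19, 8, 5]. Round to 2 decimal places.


Differences: [2, -1, -1, -2, 2]
Squared errors: [4, 1, 1, 4, 4]
Sum of squared errors = 14
MSE = 14 / 5 = 2.80

2.80


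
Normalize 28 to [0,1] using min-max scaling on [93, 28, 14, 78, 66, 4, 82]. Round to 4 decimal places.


Min = 4, Max = 93
Range = 93 - 4 = 89
Scaled = (x - min) / (max - min)
= (28 - 4) / 89
= 24 / 89
= 0.2697

0.2697


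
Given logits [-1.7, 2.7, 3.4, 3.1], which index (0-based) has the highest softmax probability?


Softmax is a monotonic transformation, so it preserves the argmax.
We need to find the index of the maximum logit.
Index 0: -1.7
Index 1: 2.7
Index 2: 3.4
Index 3: 3.1
Maximum logit = 3.4 at index 2

2


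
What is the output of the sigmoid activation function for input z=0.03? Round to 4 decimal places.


sigmoid(z) = 1 / (1 + exp(-z))
exp(-(0.03)) = exp(-0.03) = 0.9704
1 + 0.9704 = 1.9704
1 / 1.9704 = 0.5075

0.5075


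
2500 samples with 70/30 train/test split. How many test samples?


Train samples = 2500 * 70% = 1750
Test samples = 2500 - 1750
= 750

750


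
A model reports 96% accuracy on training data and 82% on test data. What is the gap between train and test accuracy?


Gap = train_accuracy - test_accuracy
= 96 - 82
= 14%
This gap suggests the model is overfitting.

14


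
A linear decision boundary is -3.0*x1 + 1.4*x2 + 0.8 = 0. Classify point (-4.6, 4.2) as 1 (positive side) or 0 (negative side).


Compute -3.0 * -4.6 + 1.4 * 4.2 + 0.8
= 13.8 + 5.88 + 0.8
= 20.48
Since 20.48 >= 0, the point is on the positive side.

1


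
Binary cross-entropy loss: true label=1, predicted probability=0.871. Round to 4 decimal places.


For y=1: Loss = -log(p)
= -log(0.871)
= -(-0.1381)
= 0.1381

0.1381


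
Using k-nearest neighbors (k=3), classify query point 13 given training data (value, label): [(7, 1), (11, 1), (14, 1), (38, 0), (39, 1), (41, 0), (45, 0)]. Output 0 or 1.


Distances from query 13:
Point 14 (class 1): distance = 1
Point 11 (class 1): distance = 2
Point 7 (class 1): distance = 6
K=3 nearest neighbors: classes = [1, 1, 1]
Votes for class 1: 3 / 3
Majority vote => class 1

1


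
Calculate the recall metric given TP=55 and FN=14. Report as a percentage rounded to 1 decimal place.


Recall = TP / (TP + FN) * 100
= 55 / (55 + 14)
= 55 / 69
= 0.7971
= 79.7%

79.7


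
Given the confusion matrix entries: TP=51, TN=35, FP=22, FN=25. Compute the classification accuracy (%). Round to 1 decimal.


Accuracy = (TP + TN) / (TP + TN + FP + FN) * 100
= (51 + 35) / (51 + 35 + 22 + 25)
= 86 / 133
= 0.6466
= 64.7%

64.7


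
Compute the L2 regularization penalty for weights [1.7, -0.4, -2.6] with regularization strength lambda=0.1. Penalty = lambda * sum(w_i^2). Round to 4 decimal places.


Squaring each weight:
1.7^2 = 2.89
(-0.4)^2 = 0.16
(-2.6)^2 = 6.76
Sum of squares = 9.81
Penalty = 0.1 * 9.81 = 0.9810

0.9810


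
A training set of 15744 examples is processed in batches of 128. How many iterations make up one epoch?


Iterations per epoch = dataset_size / batch_size
= 15744 / 128
= 123

123


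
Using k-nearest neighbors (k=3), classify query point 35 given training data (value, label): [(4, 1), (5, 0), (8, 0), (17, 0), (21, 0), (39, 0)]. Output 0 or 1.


Distances from query 35:
Point 39 (class 0): distance = 4
Point 21 (class 0): distance = 14
Point 17 (class 0): distance = 18
K=3 nearest neighbors: classes = [0, 0, 0]
Votes for class 1: 0 / 3
Majority vote => class 0

0


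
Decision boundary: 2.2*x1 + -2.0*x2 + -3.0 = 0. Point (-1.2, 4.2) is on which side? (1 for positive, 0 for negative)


Compute 2.2 * -1.2 + -2.0 * 4.2 + -3.0
= -2.64 + -8.4 + -3.0
= -14.04
Since -14.04 < 0, the point is on the negative side.

0


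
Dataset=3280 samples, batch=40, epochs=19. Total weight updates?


Iterations per epoch = 3280 / 40 = 82
Total updates = iterations_per_epoch * epochs
= 82 * 19
= 1558

1558


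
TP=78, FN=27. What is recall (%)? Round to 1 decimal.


Recall = TP / (TP + FN) * 100
= 78 / (78 + 27)
= 78 / 105
= 0.7429
= 74.3%

74.3


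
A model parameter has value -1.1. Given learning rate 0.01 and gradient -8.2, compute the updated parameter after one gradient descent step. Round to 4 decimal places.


w_new = w_old - lr * gradient
= -1.1 - 0.01 * -8.2
= -1.1 - (-0.082)
= -1.0180

-1.0180


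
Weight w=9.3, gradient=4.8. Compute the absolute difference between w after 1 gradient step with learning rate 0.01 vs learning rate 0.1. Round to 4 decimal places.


With lr=0.01: w_new = 9.3 - 0.01 * 4.8 = 9.252
With lr=0.1: w_new = 9.3 - 0.1 * 4.8 = 8.82
Absolute difference = |9.252 - 8.82|
= 0.4320

0.4320


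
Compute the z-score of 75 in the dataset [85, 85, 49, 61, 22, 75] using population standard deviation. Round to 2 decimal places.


Mean = (85 + 85 + 49 + 61 + 22 + 75) / 6 = 62.8333
Variance = sum((x_i - mean)^2) / n = 498.8056
Std = sqrt(498.8056) = 22.334
Z = (x - mean) / std
= (75 - 62.8333) / 22.334
= 12.1667 / 22.334
= 0.54

0.54


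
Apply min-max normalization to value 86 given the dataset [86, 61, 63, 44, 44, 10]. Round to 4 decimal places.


Min = 10, Max = 86
Range = 86 - 10 = 76
Scaled = (x - min) / (max - min)
= (86 - 10) / 76
= 76 / 76
= 1.0000

1.0000


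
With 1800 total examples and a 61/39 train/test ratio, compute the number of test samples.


Train samples = 1800 * 61% = 1098
Test samples = 1800 - 1098
= 702

702


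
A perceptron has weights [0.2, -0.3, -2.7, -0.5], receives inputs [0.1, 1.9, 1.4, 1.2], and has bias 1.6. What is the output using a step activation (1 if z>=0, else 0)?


z = w . x + b
= 0.2*0.1 + -0.3*1.9 + -2.7*1.4 + -0.5*1.2 + 1.6
= 0.02 + -0.57 + -3.78 + -0.6 + 1.6
= -4.93 + 1.6
= -3.33
Since z = -3.33 < 0, output = 0

0


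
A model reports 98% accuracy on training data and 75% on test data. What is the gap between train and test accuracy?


Gap = train_accuracy - test_accuracy
= 98 - 75
= 23%
This large gap strongly indicates overfitting.

23


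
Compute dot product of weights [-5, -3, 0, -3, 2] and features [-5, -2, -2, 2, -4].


Element-wise products:
-5 * -5 = 25
-3 * -2 = 6
0 * -2 = 0
-3 * 2 = -6
2 * -4 = -8
Sum = 25 + 6 + 0 + -6 + -8
= 17

17


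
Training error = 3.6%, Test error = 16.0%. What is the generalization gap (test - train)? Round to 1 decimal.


Generalization gap = test_error - train_error
= 16.0 - 3.6
= 12.4%
A large gap suggests overfitting.

12.4


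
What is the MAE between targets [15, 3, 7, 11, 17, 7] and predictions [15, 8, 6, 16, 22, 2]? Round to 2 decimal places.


Absolute errors: [0, 5, 1, 5, 5, 5]
Sum of absolute errors = 21
MAE = 21 / 6 = 3.50

3.50


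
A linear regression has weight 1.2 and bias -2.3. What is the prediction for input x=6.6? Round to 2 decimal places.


y = 1.2 * 6.6 + (-2.3)
= 7.92 + (-2.3)
= 5.62

5.62


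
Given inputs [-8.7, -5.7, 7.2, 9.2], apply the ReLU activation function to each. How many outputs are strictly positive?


ReLU(x) = max(0, x) for each element:
ReLU(-8.7) = 0
ReLU(-5.7) = 0
ReLU(7.2) = 7.2
ReLU(9.2) = 9.2
Active neurons (>0): 2

2


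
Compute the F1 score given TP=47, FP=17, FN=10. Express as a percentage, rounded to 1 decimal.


Precision = TP / (TP + FP) = 47 / 64 = 0.7344
Recall = TP / (TP + FN) = 47 / 57 = 0.8246
F1 = 2 * P * R / (P + R)
= 2 * 0.7344 * 0.8246 / (0.7344 + 0.8246)
= 1.2111 / 1.5589
= 0.7769
As percentage: 77.7%

77.7


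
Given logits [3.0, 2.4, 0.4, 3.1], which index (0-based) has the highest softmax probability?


Softmax is a monotonic transformation, so it preserves the argmax.
We need to find the index of the maximum logit.
Index 0: 3.0
Index 1: 2.4
Index 2: 0.4
Index 3: 3.1
Maximum logit = 3.1 at index 3

3


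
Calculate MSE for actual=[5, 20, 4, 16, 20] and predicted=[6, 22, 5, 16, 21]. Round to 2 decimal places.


Differences: [-1, -2, -1, 0, -1]
Squared errors: [1, 4, 1, 0, 1]
Sum of squared errors = 7
MSE = 7 / 5 = 1.40

1.40


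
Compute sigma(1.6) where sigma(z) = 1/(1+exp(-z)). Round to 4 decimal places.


sigmoid(z) = 1 / (1 + exp(-z))
exp(-(1.6)) = exp(-1.6) = 0.2019
1 + 0.2019 = 1.2019
1 / 1.2019 = 0.8320

0.8320


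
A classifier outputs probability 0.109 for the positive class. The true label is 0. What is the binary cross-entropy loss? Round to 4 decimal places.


For y=0: Loss = -log(1-p)
= -log(1 - 0.109)
= -log(0.891)
= -(-0.1154)
= 0.1154

0.1154


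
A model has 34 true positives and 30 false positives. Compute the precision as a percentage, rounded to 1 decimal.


Precision = TP / (TP + FP) * 100
= 34 / (34 + 30)
= 34 / 64
= 0.5312
= 53.1%

53.1


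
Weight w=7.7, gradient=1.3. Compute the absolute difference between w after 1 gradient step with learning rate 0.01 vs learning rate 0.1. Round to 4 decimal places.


With lr=0.01: w_new = 7.7 - 0.01 * 1.3 = 7.687
With lr=0.1: w_new = 7.7 - 0.1 * 1.3 = 7.57
Absolute difference = |7.687 - 7.57|
= 0.1170

0.1170


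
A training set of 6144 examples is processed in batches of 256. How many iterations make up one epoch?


Iterations per epoch = dataset_size / batch_size
= 6144 / 256
= 24

24


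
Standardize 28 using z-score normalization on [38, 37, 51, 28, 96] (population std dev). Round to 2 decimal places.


Mean = (38 + 37 + 51 + 28 + 96) / 5 = 50.0
Variance = sum((x_i - mean)^2) / n = 582.8
Std = sqrt(582.8) = 24.1413
Z = (x - mean) / std
= (28 - 50.0) / 24.1413
= -22.0 / 24.1413
= -0.91

-0.91


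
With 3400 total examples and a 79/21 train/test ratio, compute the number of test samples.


Train samples = 3400 * 79% = 2686
Test samples = 3400 - 2686
= 714

714


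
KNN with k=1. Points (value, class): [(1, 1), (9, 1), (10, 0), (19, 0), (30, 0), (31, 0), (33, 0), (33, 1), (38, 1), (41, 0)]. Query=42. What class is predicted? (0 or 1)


Distances from query 42:
Point 41 (class 0): distance = 1
K=1 nearest neighbors: classes = [0]
Votes for class 1: 0 / 1
Majority vote => class 0

0


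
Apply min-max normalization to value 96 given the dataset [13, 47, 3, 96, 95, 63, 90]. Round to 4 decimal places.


Min = 3, Max = 96
Range = 96 - 3 = 93
Scaled = (x - min) / (max - min)
= (96 - 3) / 93
= 93 / 93
= 1.0000

1.0000


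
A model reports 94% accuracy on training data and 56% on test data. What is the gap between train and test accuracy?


Gap = train_accuracy - test_accuracy
= 94 - 56
= 38%
This large gap strongly indicates overfitting.

38


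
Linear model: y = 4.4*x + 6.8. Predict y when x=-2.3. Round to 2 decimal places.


y = 4.4 * -2.3 + (6.8)
= -10.12 + (6.8)
= -3.32

-3.32


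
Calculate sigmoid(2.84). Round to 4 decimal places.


sigmoid(z) = 1 / (1 + exp(-z))
exp(-(2.84)) = exp(-2.84) = 0.0584
1 + 0.0584 = 1.0584
1 / 1.0584 = 0.9448

0.9448


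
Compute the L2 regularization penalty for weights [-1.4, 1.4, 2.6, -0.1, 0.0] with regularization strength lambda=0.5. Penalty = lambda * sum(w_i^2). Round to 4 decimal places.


Squaring each weight:
(-1.4)^2 = 1.96
1.4^2 = 1.96
2.6^2 = 6.76
(-0.1)^2 = 0.01
0.0^2 = 0.0
Sum of squares = 10.69
Penalty = 0.5 * 10.69 = 5.3450

5.3450


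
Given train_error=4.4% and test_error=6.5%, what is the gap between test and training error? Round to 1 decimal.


Generalization gap = test_error - train_error
= 6.5 - 4.4
= 2.1%
A moderate gap.

2.1


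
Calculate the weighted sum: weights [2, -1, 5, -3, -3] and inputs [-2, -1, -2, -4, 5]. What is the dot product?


Element-wise products:
2 * -2 = -4
-1 * -1 = 1
5 * -2 = -10
-3 * -4 = 12
-3 * 5 = -15
Sum = -4 + 1 + -10 + 12 + -15
= -16

-16


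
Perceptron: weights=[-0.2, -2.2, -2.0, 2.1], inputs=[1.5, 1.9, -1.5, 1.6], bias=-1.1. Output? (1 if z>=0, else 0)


z = w . x + b
= -0.2*1.5 + -2.2*1.9 + -2.0*-1.5 + 2.1*1.6 + -1.1
= -0.3 + -4.18 + 3.0 + 3.36 + -1.1
= 1.88 + -1.1
= 0.78
Since z = 0.78 >= 0, output = 1

1


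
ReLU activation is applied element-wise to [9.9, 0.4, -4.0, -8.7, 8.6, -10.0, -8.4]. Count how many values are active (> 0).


ReLU(x) = max(0, x) for each element:
ReLU(9.9) = 9.9
ReLU(0.4) = 0.4
ReLU(-4.0) = 0
ReLU(-8.7) = 0
ReLU(8.6) = 8.6
ReLU(-10.0) = 0
ReLU(-8.4) = 0
Active neurons (>0): 3

3


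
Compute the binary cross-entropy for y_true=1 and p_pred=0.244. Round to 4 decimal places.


For y=1: Loss = -log(p)
= -log(0.244)
= -(-1.4106)
= 1.4106

1.4106


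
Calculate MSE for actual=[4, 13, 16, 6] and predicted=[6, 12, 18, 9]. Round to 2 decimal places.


Differences: [-2, 1, -2, -3]
Squared errors: [4, 1, 4, 9]
Sum of squared errors = 18
MSE = 18 / 4 = 4.50

4.50


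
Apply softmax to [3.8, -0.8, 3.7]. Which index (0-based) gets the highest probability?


Softmax is a monotonic transformation, so it preserves the argmax.
We need to find the index of the maximum logit.
Index 0: 3.8
Index 1: -0.8
Index 2: 3.7
Maximum logit = 3.8 at index 0

0


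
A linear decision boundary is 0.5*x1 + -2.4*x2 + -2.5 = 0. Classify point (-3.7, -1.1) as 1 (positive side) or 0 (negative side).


Compute 0.5 * -3.7 + -2.4 * -1.1 + -2.5
= -1.85 + 2.64 + -2.5
= -1.71
Since -1.71 < 0, the point is on the negative side.

0


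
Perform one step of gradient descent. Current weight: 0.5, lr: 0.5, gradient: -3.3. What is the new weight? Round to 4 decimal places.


w_new = w_old - lr * gradient
= 0.5 - 0.5 * -3.3
= 0.5 - (-1.65)
= 2.1500

2.1500


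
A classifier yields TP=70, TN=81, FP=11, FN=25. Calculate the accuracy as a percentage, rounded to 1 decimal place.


Accuracy = (TP + TN) / (TP + TN + FP + FN) * 100
= (70 + 81) / (70 + 81 + 11 + 25)
= 151 / 187
= 0.8075
= 80.7%

80.7


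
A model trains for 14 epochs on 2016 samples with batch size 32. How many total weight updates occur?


Iterations per epoch = 2016 / 32 = 63
Total updates = iterations_per_epoch * epochs
= 63 * 14
= 882

882


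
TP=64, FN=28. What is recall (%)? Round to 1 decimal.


Recall = TP / (TP + FN) * 100
= 64 / (64 + 28)
= 64 / 92
= 0.6957
= 69.6%

69.6


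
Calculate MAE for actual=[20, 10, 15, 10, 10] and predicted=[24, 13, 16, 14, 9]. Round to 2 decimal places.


Absolute errors: [4, 3, 1, 4, 1]
Sum of absolute errors = 13
MAE = 13 / 5 = 2.60

2.60


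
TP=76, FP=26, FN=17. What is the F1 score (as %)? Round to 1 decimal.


Precision = TP / (TP + FP) = 76 / 102 = 0.7451
Recall = TP / (TP + FN) = 76 / 93 = 0.8172
F1 = 2 * P * R / (P + R)
= 2 * 0.7451 * 0.8172 / (0.7451 + 0.8172)
= 1.2178 / 1.5623
= 0.7795
As percentage: 77.9%

77.9


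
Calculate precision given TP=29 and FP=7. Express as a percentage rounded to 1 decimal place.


Precision = TP / (TP + FP) * 100
= 29 / (29 + 7)
= 29 / 36
= 0.8056
= 80.6%

80.6


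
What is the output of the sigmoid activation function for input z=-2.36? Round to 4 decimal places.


sigmoid(z) = 1 / (1 + exp(-z))
exp(-(-2.36)) = exp(2.36) = 10.591
1 + 10.591 = 11.591
1 / 11.591 = 0.0863

0.0863


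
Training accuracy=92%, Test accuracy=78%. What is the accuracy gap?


Gap = train_accuracy - test_accuracy
= 92 - 78
= 14%
This gap suggests the model is overfitting.

14


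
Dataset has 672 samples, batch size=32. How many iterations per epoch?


Iterations per epoch = dataset_size / batch_size
= 672 / 32
= 21

21


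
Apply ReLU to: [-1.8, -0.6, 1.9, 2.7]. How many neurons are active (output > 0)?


ReLU(x) = max(0, x) for each element:
ReLU(-1.8) = 0
ReLU(-0.6) = 0
ReLU(1.9) = 1.9
ReLU(2.7) = 2.7
Active neurons (>0): 2

2


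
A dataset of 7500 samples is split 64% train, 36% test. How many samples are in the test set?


Train samples = 7500 * 64% = 4800
Test samples = 7500 - 4800
= 2700

2700


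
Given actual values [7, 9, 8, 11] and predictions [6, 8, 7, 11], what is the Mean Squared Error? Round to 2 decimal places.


Differences: [1, 1, 1, 0]
Squared errors: [1, 1, 1, 0]
Sum of squared errors = 3
MSE = 3 / 4 = 0.75

0.75


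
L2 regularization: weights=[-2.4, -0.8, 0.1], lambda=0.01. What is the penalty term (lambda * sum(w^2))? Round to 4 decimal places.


Squaring each weight:
(-2.4)^2 = 5.76
(-0.8)^2 = 0.64
0.1^2 = 0.01
Sum of squares = 6.41
Penalty = 0.01 * 6.41 = 0.0641

0.0641


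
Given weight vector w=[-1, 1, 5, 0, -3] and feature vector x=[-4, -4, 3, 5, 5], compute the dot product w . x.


Element-wise products:
-1 * -4 = 4
1 * -4 = -4
5 * 3 = 15
0 * 5 = 0
-3 * 5 = -15
Sum = 4 + -4 + 15 + 0 + -15
= 0

0


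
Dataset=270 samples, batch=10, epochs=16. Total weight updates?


Iterations per epoch = 270 / 10 = 27
Total updates = iterations_per_epoch * epochs
= 27 * 16
= 432

432


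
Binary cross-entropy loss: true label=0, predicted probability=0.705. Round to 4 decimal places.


For y=0: Loss = -log(1-p)
= -log(1 - 0.705)
= -log(0.295)
= -(-1.2208)
= 1.2208

1.2208


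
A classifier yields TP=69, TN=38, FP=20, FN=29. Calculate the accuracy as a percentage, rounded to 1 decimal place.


Accuracy = (TP + TN) / (TP + TN + FP + FN) * 100
= (69 + 38) / (69 + 38 + 20 + 29)
= 107 / 156
= 0.6859
= 68.6%

68.6


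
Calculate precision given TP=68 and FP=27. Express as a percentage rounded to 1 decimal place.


Precision = TP / (TP + FP) * 100
= 68 / (68 + 27)
= 68 / 95
= 0.7158
= 71.6%

71.6


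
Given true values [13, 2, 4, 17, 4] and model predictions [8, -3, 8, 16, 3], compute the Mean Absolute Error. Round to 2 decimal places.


Absolute errors: [5, 5, 4, 1, 1]
Sum of absolute errors = 16
MAE = 16 / 5 = 3.20

3.20


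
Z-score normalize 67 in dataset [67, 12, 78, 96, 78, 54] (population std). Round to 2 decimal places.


Mean = (67 + 12 + 78 + 96 + 78 + 54) / 6 = 64.1667
Variance = sum((x_i - mean)^2) / n = 704.8056
Std = sqrt(704.8056) = 26.5482
Z = (x - mean) / std
= (67 - 64.1667) / 26.5482
= 2.8333 / 26.5482
= 0.11

0.11


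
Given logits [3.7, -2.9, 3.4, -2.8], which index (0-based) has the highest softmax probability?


Softmax is a monotonic transformation, so it preserves the argmax.
We need to find the index of the maximum logit.
Index 0: 3.7
Index 1: -2.9
Index 2: 3.4
Index 3: -2.8
Maximum logit = 3.7 at index 0

0


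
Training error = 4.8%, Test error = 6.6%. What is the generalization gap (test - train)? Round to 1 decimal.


Generalization gap = test_error - train_error
= 6.6 - 4.8
= 1.8%
A small gap suggests good generalization.

1.8


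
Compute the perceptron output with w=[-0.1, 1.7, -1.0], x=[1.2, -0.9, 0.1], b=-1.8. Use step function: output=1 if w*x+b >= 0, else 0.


z = w . x + b
= -0.1*1.2 + 1.7*-0.9 + -1.0*0.1 + -1.8
= -0.12 + -1.53 + -0.1 + -1.8
= -1.75 + -1.8
= -3.55
Since z = -3.55 < 0, output = 0

0


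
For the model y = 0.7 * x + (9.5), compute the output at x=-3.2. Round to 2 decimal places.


y = 0.7 * -3.2 + (9.5)
= -2.24 + (9.5)
= 7.26

7.26


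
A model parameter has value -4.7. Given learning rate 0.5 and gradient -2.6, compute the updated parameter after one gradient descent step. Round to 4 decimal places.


w_new = w_old - lr * gradient
= -4.7 - 0.5 * -2.6
= -4.7 - (-1.3)
= -3.4000

-3.4000


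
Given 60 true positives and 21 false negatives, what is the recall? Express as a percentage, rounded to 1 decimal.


Recall = TP / (TP + FN) * 100
= 60 / (60 + 21)
= 60 / 81
= 0.7407
= 74.1%

74.1


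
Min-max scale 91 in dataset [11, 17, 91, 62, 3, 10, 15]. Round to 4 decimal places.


Min = 3, Max = 91
Range = 91 - 3 = 88
Scaled = (x - min) / (max - min)
= (91 - 3) / 88
= 88 / 88
= 1.0000

1.0000


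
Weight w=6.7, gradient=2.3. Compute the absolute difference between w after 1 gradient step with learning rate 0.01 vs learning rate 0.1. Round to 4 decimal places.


With lr=0.01: w_new = 6.7 - 0.01 * 2.3 = 6.677
With lr=0.1: w_new = 6.7 - 0.1 * 2.3 = 6.47
Absolute difference = |6.677 - 6.47|
= 0.2070

0.2070


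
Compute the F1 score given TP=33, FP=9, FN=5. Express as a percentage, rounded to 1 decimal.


Precision = TP / (TP + FP) = 33 / 42 = 0.7857
Recall = TP / (TP + FN) = 33 / 38 = 0.8684
F1 = 2 * P * R / (P + R)
= 2 * 0.7857 * 0.8684 / (0.7857 + 0.8684)
= 1.3647 / 1.6541
= 0.825
As percentage: 82.5%

82.5


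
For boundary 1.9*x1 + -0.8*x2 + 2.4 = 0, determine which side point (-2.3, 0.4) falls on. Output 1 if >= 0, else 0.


Compute 1.9 * -2.3 + -0.8 * 0.4 + 2.4
= -4.37 + -0.32 + 2.4
= -2.29
Since -2.29 < 0, the point is on the negative side.

0


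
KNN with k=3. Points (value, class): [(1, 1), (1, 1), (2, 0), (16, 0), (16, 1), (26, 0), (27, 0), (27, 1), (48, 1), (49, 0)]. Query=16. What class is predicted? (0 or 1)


Distances from query 16:
Point 16 (class 0): distance = 0
Point 16 (class 1): distance = 0
Point 26 (class 0): distance = 10
K=3 nearest neighbors: classes = [0, 1, 0]
Votes for class 1: 1 / 3
Majority vote => class 0

0


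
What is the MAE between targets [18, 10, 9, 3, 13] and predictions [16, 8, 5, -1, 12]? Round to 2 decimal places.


Absolute errors: [2, 2, 4, 4, 1]
Sum of absolute errors = 13
MAE = 13 / 5 = 2.60

2.60


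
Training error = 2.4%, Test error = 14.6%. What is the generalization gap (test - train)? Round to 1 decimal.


Generalization gap = test_error - train_error
= 14.6 - 2.4
= 12.2%
A large gap suggests overfitting.

12.2


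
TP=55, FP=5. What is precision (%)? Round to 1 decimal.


Precision = TP / (TP + FP) * 100
= 55 / (55 + 5)
= 55 / 60
= 0.9167
= 91.7%

91.7


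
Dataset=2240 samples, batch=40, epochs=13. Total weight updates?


Iterations per epoch = 2240 / 40 = 56
Total updates = iterations_per_epoch * epochs
= 56 * 13
= 728

728


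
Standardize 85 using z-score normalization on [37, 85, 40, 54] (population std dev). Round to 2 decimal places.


Mean = (37 + 85 + 40 + 54) / 4 = 54.0
Variance = sum((x_i - mean)^2) / n = 361.5
Std = sqrt(361.5) = 19.0132
Z = (x - mean) / std
= (85 - 54.0) / 19.0132
= 31.0 / 19.0132
= 1.63

1.63


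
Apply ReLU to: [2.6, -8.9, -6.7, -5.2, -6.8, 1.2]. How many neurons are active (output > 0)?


ReLU(x) = max(0, x) for each element:
ReLU(2.6) = 2.6
ReLU(-8.9) = 0
ReLU(-6.7) = 0
ReLU(-5.2) = 0
ReLU(-6.8) = 0
ReLU(1.2) = 1.2
Active neurons (>0): 2

2


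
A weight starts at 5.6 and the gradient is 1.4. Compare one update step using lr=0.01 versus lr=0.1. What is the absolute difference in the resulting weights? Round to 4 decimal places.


With lr=0.01: w_new = 5.6 - 0.01 * 1.4 = 5.586
With lr=0.1: w_new = 5.6 - 0.1 * 1.4 = 5.46
Absolute difference = |5.586 - 5.46|
= 0.1260

0.1260


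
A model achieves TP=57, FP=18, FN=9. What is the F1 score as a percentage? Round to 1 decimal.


Precision = TP / (TP + FP) = 57 / 75 = 0.76
Recall = TP / (TP + FN) = 57 / 66 = 0.8636
F1 = 2 * P * R / (P + R)
= 2 * 0.76 * 0.8636 / (0.76 + 0.8636)
= 1.3127 / 1.6236
= 0.8085
As percentage: 80.9%

80.9


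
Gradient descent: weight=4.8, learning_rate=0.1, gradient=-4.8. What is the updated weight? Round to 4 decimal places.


w_new = w_old - lr * gradient
= 4.8 - 0.1 * -4.8
= 4.8 - (-0.48)
= 5.2800

5.2800


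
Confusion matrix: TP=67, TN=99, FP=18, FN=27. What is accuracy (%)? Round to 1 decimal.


Accuracy = (TP + TN) / (TP + TN + FP + FN) * 100
= (67 + 99) / (67 + 99 + 18 + 27)
= 166 / 211
= 0.7867
= 78.7%

78.7


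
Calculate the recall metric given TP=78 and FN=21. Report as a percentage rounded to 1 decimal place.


Recall = TP / (TP + FN) * 100
= 78 / (78 + 21)
= 78 / 99
= 0.7879
= 78.8%

78.8


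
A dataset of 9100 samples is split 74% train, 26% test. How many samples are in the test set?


Train samples = 9100 * 74% = 6734
Test samples = 9100 - 6734
= 2366

2366


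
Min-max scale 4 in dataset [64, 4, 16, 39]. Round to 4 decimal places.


Min = 4, Max = 64
Range = 64 - 4 = 60
Scaled = (x - min) / (max - min)
= (4 - 4) / 60
= 0 / 60
= 0.0000

0.0000


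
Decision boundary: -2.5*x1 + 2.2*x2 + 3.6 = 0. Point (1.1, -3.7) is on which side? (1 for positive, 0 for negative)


Compute -2.5 * 1.1 + 2.2 * -3.7 + 3.6
= -2.75 + -8.14 + 3.6
= -7.29
Since -7.29 < 0, the point is on the negative side.

0


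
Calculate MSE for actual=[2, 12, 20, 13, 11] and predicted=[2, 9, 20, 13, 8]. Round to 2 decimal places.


Differences: [0, 3, 0, 0, 3]
Squared errors: [0, 9, 0, 0, 9]
Sum of squared errors = 18
MSE = 18 / 5 = 3.60

3.60


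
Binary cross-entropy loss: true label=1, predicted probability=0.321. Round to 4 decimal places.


For y=1: Loss = -log(p)
= -log(0.321)
= -(-1.1363)
= 1.1363

1.1363


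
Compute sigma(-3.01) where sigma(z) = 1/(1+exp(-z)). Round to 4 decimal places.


sigmoid(z) = 1 / (1 + exp(-z))
exp(-(-3.01)) = exp(3.01) = 20.2874
1 + 20.2874 = 21.2874
1 / 21.2874 = 0.0470

0.0470


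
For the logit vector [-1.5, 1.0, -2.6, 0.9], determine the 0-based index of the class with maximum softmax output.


Softmax is a monotonic transformation, so it preserves the argmax.
We need to find the index of the maximum logit.
Index 0: -1.5
Index 1: 1.0
Index 2: -2.6
Index 3: 0.9
Maximum logit = 1.0 at index 1

1
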